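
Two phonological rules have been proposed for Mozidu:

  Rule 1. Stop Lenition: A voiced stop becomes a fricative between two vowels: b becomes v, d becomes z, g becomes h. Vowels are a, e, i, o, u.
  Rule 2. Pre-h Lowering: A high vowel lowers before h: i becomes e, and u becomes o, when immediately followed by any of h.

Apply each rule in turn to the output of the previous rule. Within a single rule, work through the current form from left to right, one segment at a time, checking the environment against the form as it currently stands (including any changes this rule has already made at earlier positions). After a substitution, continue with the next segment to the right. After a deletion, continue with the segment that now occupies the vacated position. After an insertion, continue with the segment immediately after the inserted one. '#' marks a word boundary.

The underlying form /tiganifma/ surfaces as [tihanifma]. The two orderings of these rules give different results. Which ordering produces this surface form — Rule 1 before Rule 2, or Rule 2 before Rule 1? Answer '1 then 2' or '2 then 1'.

Order 1 then 2:
  1 Stop Lenition: [tiganifma] → [tihanifma]
  2 Pre-h Lowering: [tihanifma] → [tehanifma]
  result: [tehanifma]
Order 2 then 1:
  2 Pre-h Lowering: no change — [tiganifma]
  1 Stop Lenition: [tiganifma] → [tihanifma]
  result: [tihanifma]

2 then 1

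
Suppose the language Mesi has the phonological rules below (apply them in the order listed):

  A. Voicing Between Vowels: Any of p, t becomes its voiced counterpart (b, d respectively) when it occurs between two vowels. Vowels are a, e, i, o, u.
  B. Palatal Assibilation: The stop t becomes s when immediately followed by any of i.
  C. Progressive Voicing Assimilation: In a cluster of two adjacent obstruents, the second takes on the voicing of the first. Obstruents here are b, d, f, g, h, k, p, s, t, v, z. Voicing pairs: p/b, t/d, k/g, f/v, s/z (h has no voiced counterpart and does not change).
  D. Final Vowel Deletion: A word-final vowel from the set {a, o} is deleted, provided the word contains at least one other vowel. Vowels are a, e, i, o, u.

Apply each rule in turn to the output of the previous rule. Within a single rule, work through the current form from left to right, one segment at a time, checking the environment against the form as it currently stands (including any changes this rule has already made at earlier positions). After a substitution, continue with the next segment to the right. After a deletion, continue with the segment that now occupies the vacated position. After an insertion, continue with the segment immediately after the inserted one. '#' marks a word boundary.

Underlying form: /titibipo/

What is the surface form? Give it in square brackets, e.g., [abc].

A Voicing Between Vowels: [titibipo] → [tidibibo]
B Palatal Assibilation: [tidibibo] → [sidibibo]
C Progressive Voicing Assimilation: no change — [sidibibo]
D Final Vowel Deletion: [sidibibo] → [sidibib]

[sidibib]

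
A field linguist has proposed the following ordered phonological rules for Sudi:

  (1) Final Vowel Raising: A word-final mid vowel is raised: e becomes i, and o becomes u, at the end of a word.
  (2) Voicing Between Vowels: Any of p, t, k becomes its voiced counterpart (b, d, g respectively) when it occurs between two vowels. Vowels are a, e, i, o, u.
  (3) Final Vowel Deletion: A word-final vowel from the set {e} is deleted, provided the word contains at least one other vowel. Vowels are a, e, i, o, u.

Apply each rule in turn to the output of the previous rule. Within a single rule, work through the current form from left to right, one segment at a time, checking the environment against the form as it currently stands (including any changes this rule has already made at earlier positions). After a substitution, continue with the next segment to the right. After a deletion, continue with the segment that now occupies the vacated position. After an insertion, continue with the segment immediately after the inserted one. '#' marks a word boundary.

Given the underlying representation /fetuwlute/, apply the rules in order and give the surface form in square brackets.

(1) Final Vowel Raising: [fetuwlute] → [fetuwluti]
(2) Voicing Between Vowels: [fetuwluti] → [feduwludi]
(3) Final Vowel Deletion: no change — [feduwludi]

[feduwludi]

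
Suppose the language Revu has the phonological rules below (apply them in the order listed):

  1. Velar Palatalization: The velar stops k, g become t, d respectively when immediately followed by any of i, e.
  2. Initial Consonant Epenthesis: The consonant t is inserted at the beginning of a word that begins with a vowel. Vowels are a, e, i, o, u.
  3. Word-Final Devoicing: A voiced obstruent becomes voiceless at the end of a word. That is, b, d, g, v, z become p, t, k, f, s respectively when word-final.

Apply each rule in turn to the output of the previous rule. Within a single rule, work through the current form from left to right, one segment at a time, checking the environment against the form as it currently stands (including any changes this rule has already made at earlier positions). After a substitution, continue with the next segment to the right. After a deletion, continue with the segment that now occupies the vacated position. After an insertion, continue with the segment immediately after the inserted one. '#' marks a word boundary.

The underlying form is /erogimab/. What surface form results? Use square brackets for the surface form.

[terodimap]

1 Velar Palatalization: [erogimab] → [erodimab]
2 Initial Consonant Epenthesis: [erodimab] → [terodimab]
3 Word-Final Devoicing: [terodimab] → [terodimap]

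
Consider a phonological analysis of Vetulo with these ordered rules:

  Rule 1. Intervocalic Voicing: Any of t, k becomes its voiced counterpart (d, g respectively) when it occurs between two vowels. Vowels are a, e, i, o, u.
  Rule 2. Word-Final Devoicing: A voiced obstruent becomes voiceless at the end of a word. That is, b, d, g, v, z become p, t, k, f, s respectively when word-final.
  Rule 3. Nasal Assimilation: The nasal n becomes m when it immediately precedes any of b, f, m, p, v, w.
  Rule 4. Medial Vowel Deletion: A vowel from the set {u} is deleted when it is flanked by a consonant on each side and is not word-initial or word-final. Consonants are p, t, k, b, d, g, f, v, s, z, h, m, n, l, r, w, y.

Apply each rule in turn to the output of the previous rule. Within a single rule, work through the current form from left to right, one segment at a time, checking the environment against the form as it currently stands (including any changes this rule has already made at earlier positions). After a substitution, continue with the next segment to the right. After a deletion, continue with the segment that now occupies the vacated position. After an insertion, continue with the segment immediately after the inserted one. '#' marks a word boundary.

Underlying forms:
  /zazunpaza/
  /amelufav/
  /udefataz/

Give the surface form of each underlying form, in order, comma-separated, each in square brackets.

/zazunpaza/:
  Rule 1 Intervocalic Voicing: no change — [zazunpaza]
  Rule 2 Word-Final Devoicing: no change — [zazunpaza]
  Rule 3 Nasal Assimilation: [zazunpaza] → [zazumpaza]
  Rule 4 Medial Vowel Deletion: [zazumpaza] → [zazmpaza]
/amelufav/:
  Rule 1 Intervocalic Voicing: no change — [amelufav]
  Rule 2 Word-Final Devoicing: [amelufav] → [amelufaf]
  Rule 3 Nasal Assimilation: no change — [amelufaf]
  Rule 4 Medial Vowel Deletion: [amelufaf] → [amelfaf]
/udefataz/:
  Rule 1 Intervocalic Voicing: [udefataz] → [udefadaz]
  Rule 2 Word-Final Devoicing: [udefadaz] → [udefadas]
  Rule 3 Nasal Assimilation: no change — [udefadas]
  Rule 4 Medial Vowel Deletion: no change — [udefadas]

[zazmpaza], [amelfaf], [udefadas]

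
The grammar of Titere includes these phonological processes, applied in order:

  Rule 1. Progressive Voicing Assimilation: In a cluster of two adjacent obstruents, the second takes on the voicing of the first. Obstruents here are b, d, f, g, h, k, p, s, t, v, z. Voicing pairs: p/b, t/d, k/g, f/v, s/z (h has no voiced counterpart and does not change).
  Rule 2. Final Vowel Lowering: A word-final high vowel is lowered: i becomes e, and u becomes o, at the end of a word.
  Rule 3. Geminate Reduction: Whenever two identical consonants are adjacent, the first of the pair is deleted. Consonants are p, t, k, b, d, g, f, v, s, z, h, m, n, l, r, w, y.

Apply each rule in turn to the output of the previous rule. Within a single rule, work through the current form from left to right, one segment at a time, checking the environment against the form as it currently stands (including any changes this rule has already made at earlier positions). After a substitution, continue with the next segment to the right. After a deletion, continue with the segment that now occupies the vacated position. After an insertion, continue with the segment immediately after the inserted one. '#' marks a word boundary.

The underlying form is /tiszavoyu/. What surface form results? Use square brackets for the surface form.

Rule 1 Progressive Voicing Assimilation: [tiszavoyu] → [tissavoyu]
Rule 2 Final Vowel Lowering: [tissavoyu] → [tissavoyo]
Rule 3 Geminate Reduction: [tissavoyo] → [tisavoyo]

[tisavoyo]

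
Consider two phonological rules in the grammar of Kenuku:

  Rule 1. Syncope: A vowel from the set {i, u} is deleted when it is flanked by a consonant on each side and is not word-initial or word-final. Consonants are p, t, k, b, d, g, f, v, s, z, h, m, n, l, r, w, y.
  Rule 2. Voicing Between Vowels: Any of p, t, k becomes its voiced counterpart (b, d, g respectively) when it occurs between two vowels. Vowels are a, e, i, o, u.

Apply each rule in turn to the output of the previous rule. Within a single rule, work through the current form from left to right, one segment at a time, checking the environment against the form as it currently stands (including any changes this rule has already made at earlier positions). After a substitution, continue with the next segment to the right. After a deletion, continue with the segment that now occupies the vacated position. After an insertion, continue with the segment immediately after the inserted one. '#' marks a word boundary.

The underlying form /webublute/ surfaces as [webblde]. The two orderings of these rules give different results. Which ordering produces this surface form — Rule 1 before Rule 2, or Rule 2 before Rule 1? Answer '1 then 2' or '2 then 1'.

2 then 1

Order 1 then 2:
  1 Syncope: [webublute] → [webblte]
  2 Voicing Between Vowels: no change — [webblte]
  result: [webblte]
Order 2 then 1:
  2 Voicing Between Vowels: [webublute] → [webublude]
  1 Syncope: [webublude] → [webblde]
  result: [webblde]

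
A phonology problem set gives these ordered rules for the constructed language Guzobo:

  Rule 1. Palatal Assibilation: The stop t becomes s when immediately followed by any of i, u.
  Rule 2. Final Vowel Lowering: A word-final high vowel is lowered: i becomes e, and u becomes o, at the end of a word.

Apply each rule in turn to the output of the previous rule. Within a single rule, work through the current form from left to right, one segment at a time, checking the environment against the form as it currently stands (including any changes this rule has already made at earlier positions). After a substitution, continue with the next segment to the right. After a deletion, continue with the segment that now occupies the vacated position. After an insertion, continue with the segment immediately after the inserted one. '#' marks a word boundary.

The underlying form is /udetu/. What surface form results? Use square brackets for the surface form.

Rule 1 Palatal Assibilation: [udetu] → [udesu]
Rule 2 Final Vowel Lowering: [udesu] → [udeso]

[udeso]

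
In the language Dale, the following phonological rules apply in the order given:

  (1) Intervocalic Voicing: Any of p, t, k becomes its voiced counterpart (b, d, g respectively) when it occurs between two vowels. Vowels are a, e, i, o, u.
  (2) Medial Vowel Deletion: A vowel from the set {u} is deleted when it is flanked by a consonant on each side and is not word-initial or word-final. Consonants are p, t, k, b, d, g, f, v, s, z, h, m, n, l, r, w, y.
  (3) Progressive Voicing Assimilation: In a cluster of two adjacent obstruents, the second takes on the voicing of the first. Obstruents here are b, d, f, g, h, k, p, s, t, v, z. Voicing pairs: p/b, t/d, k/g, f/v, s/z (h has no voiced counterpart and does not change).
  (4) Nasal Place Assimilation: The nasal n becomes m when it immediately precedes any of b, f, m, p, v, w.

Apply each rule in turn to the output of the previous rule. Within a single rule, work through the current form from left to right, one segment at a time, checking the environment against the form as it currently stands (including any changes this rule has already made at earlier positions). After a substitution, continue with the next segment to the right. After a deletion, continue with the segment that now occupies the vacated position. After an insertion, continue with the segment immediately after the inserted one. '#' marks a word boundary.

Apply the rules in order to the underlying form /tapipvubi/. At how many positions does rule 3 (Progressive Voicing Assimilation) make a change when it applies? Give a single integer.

2

(1) Intervocalic Voicing: [tapipvubi] → [tabipvubi]
(2) Medial Vowel Deletion: [tabipvubi] → [tabipvbi]
(3) Progressive Voicing Assimilation: [tabipvbi] → [tabipfpi]
(4) Nasal Place Assimilation: no change — [tabipfpi]
Rule 3 changed 2 position(s).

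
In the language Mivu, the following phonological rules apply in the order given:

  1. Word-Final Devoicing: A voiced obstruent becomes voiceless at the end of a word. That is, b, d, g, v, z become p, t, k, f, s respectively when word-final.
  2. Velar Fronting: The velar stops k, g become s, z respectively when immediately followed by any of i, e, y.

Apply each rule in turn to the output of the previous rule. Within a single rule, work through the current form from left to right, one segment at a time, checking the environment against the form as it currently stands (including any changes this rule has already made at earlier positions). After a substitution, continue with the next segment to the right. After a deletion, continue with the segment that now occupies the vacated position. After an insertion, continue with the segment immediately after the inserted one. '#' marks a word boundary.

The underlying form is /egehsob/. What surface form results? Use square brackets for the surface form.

1 Word-Final Devoicing: [egehsob] → [egehsop]
2 Velar Fronting: [egehsop] → [ezehsop]

[ezehsop]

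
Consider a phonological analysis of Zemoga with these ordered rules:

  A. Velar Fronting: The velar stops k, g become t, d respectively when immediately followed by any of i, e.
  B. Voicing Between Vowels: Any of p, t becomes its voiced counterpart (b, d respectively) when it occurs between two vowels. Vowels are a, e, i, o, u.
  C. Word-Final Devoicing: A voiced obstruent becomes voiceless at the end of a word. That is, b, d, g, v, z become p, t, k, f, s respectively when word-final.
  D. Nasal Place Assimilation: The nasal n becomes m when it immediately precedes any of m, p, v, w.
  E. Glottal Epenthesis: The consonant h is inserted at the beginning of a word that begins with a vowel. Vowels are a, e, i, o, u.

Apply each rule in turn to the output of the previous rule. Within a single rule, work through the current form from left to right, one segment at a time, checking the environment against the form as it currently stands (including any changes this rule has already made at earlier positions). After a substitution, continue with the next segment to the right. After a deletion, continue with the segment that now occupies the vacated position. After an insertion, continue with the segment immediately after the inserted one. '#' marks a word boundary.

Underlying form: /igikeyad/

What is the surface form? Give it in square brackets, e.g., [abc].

[hidideyat]

A Velar Fronting: [igikeyad] → [iditeyad]
B Voicing Between Vowels: [iditeyad] → [idideyad]
C Word-Final Devoicing: [idideyad] → [idideyat]
D Nasal Place Assimilation: no change — [idideyat]
E Glottal Epenthesis: [idideyat] → [hidideyat]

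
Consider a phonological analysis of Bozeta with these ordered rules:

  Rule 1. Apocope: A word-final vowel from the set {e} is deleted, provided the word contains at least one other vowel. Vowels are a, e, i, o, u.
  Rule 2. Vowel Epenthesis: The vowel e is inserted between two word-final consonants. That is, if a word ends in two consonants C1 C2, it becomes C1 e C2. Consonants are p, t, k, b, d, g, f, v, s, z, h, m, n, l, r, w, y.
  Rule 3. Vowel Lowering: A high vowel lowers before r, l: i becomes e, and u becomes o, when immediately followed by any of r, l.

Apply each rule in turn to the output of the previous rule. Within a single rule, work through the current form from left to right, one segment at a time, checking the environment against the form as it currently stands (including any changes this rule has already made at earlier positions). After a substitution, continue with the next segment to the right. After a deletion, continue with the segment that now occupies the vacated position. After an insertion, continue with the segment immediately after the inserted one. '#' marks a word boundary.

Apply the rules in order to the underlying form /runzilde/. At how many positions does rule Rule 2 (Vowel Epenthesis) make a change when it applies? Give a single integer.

Rule 1 Apocope: [runzilde] → [runzild]
Rule 2 Vowel Epenthesis: [runzild] → [runziled]
Rule 3 Vowel Lowering: [runziled] → [runzeled]
Rule Rule 2 changed 1 position(s).

1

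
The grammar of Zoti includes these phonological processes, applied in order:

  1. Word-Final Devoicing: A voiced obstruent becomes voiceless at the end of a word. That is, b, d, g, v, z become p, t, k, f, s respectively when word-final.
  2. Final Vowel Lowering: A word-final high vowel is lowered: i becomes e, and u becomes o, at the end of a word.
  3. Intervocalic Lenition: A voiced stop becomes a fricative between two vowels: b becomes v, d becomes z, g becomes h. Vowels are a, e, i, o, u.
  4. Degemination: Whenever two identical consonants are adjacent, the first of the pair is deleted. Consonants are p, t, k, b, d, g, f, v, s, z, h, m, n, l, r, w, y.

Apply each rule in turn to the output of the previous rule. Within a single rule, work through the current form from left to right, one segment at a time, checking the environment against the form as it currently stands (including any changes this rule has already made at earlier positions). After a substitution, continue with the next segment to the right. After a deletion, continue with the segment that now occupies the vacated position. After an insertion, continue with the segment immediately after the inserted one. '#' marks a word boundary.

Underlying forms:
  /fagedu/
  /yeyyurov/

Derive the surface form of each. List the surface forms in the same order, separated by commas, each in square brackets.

/fagedu/:
  1 Word-Final Devoicing: no change — [fagedu]
  2 Final Vowel Lowering: [fagedu] → [fagedo]
  3 Intervocalic Lenition: [fagedo] → [fahezo]
  4 Degemination: no change — [fahezo]
/yeyyurov/:
  1 Word-Final Devoicing: [yeyyurov] → [yeyyurof]
  2 Final Vowel Lowering: no change — [yeyyurof]
  3 Intervocalic Lenition: no change — [yeyyurof]
  4 Degemination: [yeyyurof] → [yeyurof]

[fahezo], [yeyurof]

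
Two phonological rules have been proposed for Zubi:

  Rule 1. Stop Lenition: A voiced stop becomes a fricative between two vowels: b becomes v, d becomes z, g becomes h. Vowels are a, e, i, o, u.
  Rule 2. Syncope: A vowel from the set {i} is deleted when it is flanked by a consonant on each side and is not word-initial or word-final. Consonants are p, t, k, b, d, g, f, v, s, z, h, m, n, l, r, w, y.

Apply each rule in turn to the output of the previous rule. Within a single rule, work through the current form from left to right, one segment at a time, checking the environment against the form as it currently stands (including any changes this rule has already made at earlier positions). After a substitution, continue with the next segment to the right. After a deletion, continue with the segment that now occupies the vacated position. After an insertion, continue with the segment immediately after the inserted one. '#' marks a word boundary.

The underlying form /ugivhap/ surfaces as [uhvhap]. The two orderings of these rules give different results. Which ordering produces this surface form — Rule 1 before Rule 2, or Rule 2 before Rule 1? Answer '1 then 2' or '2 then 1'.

1 then 2

Order 1 then 2:
  1 Stop Lenition: [ugivhap] → [uhivhap]
  2 Syncope: [uhivhap] → [uhvhap]
  result: [uhvhap]
Order 2 then 1:
  2 Syncope: [ugivhap] → [ugvhap]
  1 Stop Lenition: no change — [ugvhap]
  result: [ugvhap]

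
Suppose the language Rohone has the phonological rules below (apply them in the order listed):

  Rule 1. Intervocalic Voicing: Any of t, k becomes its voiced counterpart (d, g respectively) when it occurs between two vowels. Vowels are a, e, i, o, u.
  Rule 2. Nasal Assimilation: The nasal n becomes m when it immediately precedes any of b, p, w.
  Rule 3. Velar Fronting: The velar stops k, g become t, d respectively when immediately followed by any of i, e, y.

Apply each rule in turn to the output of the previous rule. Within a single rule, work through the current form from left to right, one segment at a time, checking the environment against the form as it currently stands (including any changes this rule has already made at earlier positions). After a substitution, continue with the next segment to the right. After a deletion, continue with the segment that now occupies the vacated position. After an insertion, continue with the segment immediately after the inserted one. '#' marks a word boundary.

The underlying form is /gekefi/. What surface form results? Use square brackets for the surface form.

Rule 1 Intervocalic Voicing: [gekefi] → [gegefi]
Rule 2 Nasal Assimilation: no change — [gegefi]
Rule 3 Velar Fronting: [gegefi] → [dedefi]

[dedefi]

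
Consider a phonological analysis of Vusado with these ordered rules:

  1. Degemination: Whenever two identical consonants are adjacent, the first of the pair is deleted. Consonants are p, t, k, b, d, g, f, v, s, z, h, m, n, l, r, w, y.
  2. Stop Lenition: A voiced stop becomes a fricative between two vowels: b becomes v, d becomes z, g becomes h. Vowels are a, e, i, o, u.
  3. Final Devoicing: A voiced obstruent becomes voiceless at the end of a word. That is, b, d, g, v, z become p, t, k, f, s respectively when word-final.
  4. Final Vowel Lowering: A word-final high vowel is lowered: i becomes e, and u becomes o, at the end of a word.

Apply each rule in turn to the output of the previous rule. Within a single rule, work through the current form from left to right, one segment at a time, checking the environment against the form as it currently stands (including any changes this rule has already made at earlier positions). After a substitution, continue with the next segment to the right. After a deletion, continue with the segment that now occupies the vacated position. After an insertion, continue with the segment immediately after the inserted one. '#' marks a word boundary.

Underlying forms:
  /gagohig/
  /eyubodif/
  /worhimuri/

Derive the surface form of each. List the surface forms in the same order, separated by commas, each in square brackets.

/gagohig/:
  1 Degemination: no change — [gagohig]
  2 Stop Lenition: [gagohig] → [gahohig]
  3 Final Devoicing: [gahohig] → [gahohik]
  4 Final Vowel Lowering: no change — [gahohik]
/eyubodif/:
  1 Degemination: no change — [eyubodif]
  2 Stop Lenition: [eyubodif] → [eyuvozif]
  3 Final Devoicing: no change — [eyuvozif]
  4 Final Vowel Lowering: no change — [eyuvozif]
/worhimuri/:
  1 Degemination: no change — [worhimuri]
  2 Stop Lenition: no change — [worhimuri]
  3 Final Devoicing: no change — [worhimuri]
  4 Final Vowel Lowering: [worhimuri] → [worhimure]

[gahohik], [eyuvozif], [worhimure]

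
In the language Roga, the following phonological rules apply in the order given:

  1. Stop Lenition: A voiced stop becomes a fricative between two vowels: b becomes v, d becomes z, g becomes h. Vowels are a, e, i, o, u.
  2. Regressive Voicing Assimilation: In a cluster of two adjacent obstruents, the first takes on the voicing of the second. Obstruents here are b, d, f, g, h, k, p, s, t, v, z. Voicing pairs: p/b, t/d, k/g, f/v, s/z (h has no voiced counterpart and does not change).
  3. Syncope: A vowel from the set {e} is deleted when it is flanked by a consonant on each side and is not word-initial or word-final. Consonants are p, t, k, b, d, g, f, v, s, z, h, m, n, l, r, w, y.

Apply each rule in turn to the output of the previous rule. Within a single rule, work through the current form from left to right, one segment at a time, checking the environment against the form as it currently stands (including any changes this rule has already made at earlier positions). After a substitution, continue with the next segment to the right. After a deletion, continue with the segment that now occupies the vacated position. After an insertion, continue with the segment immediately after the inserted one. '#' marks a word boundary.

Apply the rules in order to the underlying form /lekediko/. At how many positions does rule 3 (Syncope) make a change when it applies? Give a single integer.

2

1 Stop Lenition: [lekediko] → [lekeziko]
2 Regressive Voicing Assimilation: no change — [lekeziko]
3 Syncope: [lekeziko] → [lkziko]
Rule 3 changed 2 position(s).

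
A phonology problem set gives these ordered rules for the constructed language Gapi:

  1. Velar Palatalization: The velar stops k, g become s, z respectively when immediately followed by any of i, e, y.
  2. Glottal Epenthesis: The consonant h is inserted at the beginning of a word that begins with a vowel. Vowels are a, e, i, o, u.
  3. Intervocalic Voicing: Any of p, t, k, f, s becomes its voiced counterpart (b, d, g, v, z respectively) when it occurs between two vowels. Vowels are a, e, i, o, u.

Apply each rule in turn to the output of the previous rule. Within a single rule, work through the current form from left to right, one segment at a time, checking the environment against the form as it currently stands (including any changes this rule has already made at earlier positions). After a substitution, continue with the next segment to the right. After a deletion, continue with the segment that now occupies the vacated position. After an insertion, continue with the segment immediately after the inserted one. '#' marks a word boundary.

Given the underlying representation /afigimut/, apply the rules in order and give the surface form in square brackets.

[havizimut]

1 Velar Palatalization: [afigimut] → [afizimut]
2 Glottal Epenthesis: [afizimut] → [hafizimut]
3 Intervocalic Voicing: [hafizimut] → [havizimut]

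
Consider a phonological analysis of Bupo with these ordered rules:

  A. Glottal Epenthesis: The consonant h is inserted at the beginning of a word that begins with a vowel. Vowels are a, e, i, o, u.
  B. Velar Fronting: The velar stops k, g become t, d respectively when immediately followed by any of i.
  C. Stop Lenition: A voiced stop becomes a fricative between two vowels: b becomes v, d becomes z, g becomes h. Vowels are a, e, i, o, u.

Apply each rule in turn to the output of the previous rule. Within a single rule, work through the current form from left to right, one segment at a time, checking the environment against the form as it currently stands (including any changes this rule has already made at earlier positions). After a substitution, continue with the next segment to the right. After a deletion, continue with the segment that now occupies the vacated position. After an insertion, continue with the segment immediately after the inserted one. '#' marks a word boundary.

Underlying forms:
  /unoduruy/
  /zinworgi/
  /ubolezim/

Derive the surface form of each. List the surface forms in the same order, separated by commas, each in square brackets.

/unoduruy/:
  A Glottal Epenthesis: [unoduruy] → [hunoduruy]
  B Velar Fronting: no change — [hunoduruy]
  C Stop Lenition: [hunoduruy] → [hunozuruy]
/zinworgi/:
  A Glottal Epenthesis: no change — [zinworgi]
  B Velar Fronting: [zinworgi] → [zinwordi]
  C Stop Lenition: no change — [zinwordi]
/ubolezim/:
  A Glottal Epenthesis: [ubolezim] → [hubolezim]
  B Velar Fronting: no change — [hubolezim]
  C Stop Lenition: [hubolezim] → [huvolezim]

[hunozuruy], [zinwordi], [huvolezim]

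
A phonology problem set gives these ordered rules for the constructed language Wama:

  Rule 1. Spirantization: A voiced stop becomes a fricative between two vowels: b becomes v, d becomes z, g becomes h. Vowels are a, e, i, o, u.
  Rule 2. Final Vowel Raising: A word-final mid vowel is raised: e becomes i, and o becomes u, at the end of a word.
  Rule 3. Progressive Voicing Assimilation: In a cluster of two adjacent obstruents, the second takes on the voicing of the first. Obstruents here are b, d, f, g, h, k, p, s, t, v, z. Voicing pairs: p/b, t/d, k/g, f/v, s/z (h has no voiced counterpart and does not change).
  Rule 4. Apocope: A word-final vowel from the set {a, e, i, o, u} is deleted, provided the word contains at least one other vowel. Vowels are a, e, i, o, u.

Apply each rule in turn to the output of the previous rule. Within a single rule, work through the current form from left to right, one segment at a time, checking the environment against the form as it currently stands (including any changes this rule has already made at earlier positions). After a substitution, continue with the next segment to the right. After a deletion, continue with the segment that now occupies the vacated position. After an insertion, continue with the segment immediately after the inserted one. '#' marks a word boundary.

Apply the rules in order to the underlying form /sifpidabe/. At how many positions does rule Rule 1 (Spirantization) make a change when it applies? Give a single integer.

Rule 1 Spirantization: [sifpidabe] → [sifpizave]
Rule 2 Final Vowel Raising: [sifpizave] → [sifpizavi]
Rule 3 Progressive Voicing Assimilation: no change — [sifpizavi]
Rule 4 Apocope: [sifpizavi] → [sifpizav]
Rule Rule 1 changed 2 position(s).

2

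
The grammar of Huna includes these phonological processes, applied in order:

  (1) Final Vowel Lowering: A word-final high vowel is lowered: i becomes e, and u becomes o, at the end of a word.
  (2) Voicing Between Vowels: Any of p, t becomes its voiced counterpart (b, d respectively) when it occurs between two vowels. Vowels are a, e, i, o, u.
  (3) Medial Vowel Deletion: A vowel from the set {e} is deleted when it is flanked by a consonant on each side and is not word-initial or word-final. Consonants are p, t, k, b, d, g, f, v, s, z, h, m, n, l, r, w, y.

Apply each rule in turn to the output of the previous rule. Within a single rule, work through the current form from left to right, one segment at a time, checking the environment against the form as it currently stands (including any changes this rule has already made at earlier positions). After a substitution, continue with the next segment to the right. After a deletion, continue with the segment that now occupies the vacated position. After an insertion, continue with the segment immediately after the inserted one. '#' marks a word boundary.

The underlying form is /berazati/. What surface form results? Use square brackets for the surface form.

[brazade]

(1) Final Vowel Lowering: [berazati] → [berazate]
(2) Voicing Between Vowels: [berazate] → [berazade]
(3) Medial Vowel Deletion: [berazade] → [brazade]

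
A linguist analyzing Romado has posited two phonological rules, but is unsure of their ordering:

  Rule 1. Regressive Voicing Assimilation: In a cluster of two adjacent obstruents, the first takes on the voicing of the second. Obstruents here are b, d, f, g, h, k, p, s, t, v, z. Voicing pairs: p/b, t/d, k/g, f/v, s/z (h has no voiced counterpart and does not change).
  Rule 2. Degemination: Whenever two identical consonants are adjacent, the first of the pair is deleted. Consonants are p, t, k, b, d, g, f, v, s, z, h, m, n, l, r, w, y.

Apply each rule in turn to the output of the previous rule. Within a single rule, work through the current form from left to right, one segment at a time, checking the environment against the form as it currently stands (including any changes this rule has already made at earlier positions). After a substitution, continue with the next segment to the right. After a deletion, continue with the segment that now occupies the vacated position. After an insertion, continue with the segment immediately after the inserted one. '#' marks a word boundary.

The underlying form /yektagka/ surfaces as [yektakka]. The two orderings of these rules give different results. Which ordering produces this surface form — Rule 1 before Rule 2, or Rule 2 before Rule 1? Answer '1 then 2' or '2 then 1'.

2 then 1

Order 1 then 2:
  1 Regressive Voicing Assimilation: [yektagka] → [yektakka]
  2 Degemination: [yektakka] → [yektaka]
  result: [yektaka]
Order 2 then 1:
  2 Degemination: no change — [yektagka]
  1 Regressive Voicing Assimilation: [yektagka] → [yektakka]
  result: [yektakka]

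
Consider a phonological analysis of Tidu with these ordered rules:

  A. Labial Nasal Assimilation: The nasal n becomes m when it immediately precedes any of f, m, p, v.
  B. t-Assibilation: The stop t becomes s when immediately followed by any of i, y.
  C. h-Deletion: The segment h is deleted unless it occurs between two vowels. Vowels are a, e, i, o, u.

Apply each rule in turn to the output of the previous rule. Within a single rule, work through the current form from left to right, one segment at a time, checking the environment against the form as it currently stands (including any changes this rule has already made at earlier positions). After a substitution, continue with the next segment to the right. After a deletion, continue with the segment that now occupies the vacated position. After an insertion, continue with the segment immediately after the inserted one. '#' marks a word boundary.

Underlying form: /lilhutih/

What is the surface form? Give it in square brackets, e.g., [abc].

[lilusi]

A Labial Nasal Assimilation: no change — [lilhutih]
B t-Assibilation: [lilhutih] → [lilhusih]
C h-Deletion: [lilhusih] → [lilusi]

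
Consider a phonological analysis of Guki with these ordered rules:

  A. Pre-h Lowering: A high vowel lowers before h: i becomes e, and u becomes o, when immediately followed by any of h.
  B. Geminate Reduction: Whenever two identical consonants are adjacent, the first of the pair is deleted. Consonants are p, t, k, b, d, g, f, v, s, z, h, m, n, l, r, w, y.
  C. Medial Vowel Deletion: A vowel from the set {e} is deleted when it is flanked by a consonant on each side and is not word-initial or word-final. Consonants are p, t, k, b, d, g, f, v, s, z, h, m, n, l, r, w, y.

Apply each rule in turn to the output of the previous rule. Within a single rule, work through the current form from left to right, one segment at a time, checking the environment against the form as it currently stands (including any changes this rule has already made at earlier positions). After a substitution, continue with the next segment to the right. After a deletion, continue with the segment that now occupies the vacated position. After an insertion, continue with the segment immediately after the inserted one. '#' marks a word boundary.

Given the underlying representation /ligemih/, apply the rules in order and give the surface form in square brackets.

A Pre-h Lowering: [ligemih] → [ligemeh]
B Geminate Reduction: no change — [ligemeh]
C Medial Vowel Deletion: [ligemeh] → [ligmh]

[ligmh]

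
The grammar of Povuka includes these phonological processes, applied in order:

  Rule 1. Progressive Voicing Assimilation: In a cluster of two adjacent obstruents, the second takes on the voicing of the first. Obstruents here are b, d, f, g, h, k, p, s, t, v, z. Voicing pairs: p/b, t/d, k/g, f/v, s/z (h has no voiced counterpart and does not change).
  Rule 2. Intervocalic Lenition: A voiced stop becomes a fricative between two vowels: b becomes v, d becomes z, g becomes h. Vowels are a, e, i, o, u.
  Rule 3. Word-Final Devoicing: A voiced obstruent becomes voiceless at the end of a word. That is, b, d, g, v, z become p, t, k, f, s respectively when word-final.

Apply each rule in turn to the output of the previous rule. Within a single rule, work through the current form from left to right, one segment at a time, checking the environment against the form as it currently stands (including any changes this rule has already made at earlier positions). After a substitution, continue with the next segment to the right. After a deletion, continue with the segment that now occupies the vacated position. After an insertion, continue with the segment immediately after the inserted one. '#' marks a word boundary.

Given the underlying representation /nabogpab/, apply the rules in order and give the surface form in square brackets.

[navogbap]

Rule 1 Progressive Voicing Assimilation: [nabogpab] → [nabogbab]
Rule 2 Intervocalic Lenition: [nabogbab] → [navogbab]
Rule 3 Word-Final Devoicing: [navogbab] → [navogbap]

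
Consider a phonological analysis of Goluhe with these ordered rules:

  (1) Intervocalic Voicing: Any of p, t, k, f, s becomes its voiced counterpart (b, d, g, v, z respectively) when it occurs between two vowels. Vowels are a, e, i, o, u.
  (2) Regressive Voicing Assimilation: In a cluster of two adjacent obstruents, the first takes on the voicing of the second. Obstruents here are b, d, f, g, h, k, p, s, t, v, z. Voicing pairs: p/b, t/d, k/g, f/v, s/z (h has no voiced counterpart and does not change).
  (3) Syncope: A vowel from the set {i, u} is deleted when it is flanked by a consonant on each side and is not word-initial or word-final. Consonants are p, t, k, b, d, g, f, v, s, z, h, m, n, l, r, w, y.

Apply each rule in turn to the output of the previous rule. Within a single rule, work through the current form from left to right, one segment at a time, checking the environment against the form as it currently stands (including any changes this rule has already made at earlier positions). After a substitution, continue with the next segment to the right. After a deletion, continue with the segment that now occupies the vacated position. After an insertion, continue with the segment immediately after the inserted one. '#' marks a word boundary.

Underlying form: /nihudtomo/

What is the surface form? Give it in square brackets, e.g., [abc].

(1) Intervocalic Voicing: no change — [nihudtomo]
(2) Regressive Voicing Assimilation: [nihudtomo] → [nihuttomo]
(3) Syncope: [nihuttomo] → [nhttomo]

[nhttomo]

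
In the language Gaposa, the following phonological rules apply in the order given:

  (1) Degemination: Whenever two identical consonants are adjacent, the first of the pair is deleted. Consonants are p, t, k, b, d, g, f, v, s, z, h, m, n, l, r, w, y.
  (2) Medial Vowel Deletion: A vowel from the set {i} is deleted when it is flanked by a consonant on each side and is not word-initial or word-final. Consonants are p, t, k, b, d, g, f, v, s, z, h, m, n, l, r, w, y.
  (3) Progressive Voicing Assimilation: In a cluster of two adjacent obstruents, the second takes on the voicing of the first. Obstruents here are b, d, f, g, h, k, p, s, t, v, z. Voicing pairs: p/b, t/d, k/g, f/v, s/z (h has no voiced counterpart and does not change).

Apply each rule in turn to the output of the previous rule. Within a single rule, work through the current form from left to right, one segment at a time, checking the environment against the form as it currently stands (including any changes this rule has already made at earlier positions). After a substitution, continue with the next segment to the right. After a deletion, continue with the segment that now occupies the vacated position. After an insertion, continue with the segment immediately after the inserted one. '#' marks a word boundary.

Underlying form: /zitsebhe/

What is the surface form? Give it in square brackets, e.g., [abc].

[zdzebhe]

(1) Degemination: no change — [zitsebhe]
(2) Medial Vowel Deletion: [zitsebhe] → [ztsebhe]
(3) Progressive Voicing Assimilation: [ztsebhe] → [zdzebhe]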